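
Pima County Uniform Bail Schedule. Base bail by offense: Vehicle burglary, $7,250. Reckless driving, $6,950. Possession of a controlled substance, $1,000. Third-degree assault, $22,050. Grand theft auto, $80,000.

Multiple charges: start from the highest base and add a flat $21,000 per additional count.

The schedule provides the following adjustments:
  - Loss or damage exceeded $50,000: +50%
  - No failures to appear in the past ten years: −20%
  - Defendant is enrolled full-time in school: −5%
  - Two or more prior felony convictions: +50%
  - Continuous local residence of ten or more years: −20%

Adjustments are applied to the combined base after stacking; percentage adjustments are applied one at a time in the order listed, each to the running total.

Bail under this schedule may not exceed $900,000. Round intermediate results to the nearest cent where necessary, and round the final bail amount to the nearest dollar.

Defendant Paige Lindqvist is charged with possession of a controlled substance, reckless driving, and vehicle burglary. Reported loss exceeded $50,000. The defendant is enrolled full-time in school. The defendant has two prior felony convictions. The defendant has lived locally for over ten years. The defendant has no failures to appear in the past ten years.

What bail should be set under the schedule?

Base amounts from the schedule: possession of a controlled substance $1,000; reckless driving $6,950; vehicle burglary $7,250.
Stacking rule: highest base plus $21,000 per additional charge. Highest is vehicle burglary at $7,250; 2 additional charges → +$42,000. Combined base = $49,250.
Loss or damage exceeded $50,000 (+50%): $49,250 × 1.5 = $73,875.
No failures to appear in the past ten years (−20%): $73,875 × 0.8 = $59,100.
Defendant is enrolled full-time in school (−5%): $59,100 × 0.95 = $56,145.
Two or more prior felony convictions (+50%): $56,145 × 1.5 = $84,217.50.
Continuous local residence of ten or more years (−20%): $84,217.50 × 0.8 = $67,374.
$67,374 is within the $900,000 maximum.

$67,374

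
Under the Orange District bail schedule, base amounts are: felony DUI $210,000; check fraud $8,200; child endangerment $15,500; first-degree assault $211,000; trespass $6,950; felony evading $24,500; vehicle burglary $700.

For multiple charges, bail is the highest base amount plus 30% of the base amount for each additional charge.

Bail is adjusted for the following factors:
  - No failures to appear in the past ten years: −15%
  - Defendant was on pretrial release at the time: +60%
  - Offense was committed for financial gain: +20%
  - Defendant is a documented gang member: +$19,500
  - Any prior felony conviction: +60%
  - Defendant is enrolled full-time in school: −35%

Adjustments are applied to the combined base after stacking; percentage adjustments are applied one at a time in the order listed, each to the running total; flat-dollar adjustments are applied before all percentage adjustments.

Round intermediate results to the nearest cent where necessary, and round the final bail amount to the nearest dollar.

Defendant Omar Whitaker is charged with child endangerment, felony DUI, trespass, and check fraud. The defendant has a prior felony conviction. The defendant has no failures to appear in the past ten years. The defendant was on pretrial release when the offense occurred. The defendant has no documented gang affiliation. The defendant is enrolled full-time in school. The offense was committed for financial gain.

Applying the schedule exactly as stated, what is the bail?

Base amounts from the schedule: child endangerment $15,500; felony DUI $210,000; trespass $6,950; check fraud $8,200.
Stacking rule: highest base plus 30% of each additional charge. Highest is felony DUI at $210,000. Additional: $15,500 × 30% = $4,650; $6,950 × 30% = $2,085; $8,200 × 30% = $2,460. Combined base = $210,000 + $9,195 = $219,195.
No failures to appear in the past ten years (−15%): $219,195 × 0.85 = $186,315.75.
Defendant was on pretrial release at the time (+60%): $186,315.75 × 1.6 = $298,105.20.
Offense was committed for financial gain (+20%): $298,105.20 × 1.2 = $357,726.24.
Any prior felony conviction (+60%): $357,726.24 × 1.6 = $572,361.98.
Defendant is enrolled full-time in school (−35%): $572,361.98 × 0.65 = $372,035.29.
Rounded to the nearest dollar: $372,035.

$372,035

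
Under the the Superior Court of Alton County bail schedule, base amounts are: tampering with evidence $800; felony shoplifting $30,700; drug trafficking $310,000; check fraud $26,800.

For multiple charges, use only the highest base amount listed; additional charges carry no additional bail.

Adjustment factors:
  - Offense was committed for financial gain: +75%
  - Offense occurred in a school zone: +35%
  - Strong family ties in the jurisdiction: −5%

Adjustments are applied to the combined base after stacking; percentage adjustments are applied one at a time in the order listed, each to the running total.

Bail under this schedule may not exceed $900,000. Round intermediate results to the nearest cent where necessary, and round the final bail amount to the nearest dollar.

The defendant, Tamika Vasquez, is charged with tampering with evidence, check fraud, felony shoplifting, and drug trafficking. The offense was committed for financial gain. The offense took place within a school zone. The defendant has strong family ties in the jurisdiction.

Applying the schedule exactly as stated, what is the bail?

Base amounts from the schedule: tampering with evidence $800; check fraud $26,800; felony shoplifting $30,700; drug trafficking $310,000.
Stacking rule: use the highest base only. Highest is drug trafficking at $310,000. Combined base = $310,000.
Offense was committed for financial gain (+75%): $310,000 × 1.75 = $542,500.
Offense occurred in a school zone (+35%): $542,500 × 1.35 = $732,375.
Strong family ties in the jurisdiction (−5%): $732,375 × 0.95 = $695,756.25.
$695,756.25 is within the $900,000 maximum.
Rounded to the nearest dollar: $695,756.

$695,756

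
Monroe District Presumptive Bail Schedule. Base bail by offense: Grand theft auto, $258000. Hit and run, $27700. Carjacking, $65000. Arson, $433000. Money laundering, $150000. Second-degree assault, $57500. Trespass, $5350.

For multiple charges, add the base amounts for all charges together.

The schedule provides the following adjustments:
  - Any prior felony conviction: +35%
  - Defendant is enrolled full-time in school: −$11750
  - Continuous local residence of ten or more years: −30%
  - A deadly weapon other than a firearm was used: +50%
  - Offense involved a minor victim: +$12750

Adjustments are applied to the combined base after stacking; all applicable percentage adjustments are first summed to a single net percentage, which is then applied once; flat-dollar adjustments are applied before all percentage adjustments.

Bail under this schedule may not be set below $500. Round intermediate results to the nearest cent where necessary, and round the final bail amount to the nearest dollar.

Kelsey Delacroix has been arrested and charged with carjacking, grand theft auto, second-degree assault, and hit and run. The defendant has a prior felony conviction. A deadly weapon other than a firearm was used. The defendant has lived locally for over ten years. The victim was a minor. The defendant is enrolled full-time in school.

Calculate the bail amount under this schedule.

$634260

Base amounts from the schedule: carjacking $65000; grand theft auto $258000; second-degree assault $57500; hit and run $27700.
Stacking rule: sum of all bases. $65000 + $258000 + $57500 + $27700 = $408200.
Defendant is enrolled full-time in school (−$11750 flat): $408200 − $11750 = $396450.
Offense involved a minor victim (+$12750 flat): $396450 + $12750 = $409200.
Net percentage adjustment: +35% −30% +50% = +55%. $409200 × 1.55 = $634260.
$634260 is at or above the $500 minimum.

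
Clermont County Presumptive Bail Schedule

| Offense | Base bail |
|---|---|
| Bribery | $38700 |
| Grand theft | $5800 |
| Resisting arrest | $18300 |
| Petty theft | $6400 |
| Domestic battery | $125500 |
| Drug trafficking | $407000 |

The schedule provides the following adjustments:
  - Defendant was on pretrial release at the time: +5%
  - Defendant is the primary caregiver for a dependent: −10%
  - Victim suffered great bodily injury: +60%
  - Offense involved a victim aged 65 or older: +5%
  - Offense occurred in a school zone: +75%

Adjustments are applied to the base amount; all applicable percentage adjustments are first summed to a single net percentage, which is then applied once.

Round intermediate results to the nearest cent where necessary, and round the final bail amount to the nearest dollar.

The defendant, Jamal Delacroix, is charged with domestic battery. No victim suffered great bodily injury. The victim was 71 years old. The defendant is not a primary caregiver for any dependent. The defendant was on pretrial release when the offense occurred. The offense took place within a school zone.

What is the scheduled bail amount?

Base amounts from the schedule: domestic battery $125500.
Single charge. Combined base = $125500.
Net percentage adjustment: +5% +5% +75% = +85%. $125500 × 1.85 = $232175.

$232175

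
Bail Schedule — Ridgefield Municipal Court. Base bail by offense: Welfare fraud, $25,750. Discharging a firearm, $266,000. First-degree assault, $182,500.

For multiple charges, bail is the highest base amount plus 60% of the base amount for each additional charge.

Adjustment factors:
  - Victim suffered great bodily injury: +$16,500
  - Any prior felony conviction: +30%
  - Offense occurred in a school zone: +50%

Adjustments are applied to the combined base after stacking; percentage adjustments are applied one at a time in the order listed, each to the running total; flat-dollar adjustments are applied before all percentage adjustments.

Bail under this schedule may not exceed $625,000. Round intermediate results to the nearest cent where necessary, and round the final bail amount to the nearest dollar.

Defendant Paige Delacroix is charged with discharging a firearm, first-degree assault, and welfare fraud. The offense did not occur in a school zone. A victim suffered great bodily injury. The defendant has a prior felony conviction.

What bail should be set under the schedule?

$529,685

Base amounts from the schedule: discharging a firearm $266,000; first-degree assault $182,500; welfare fraud $25,750.
Stacking rule: highest base plus 60% of each additional charge. Highest is discharging a firearm at $266,000. Additional: $182,500 × 60% = $109,500; $25,750 × 60% = $15,450. Combined base = $266,000 + $124,950 = $390,950.
Victim suffered great bodily injury (+$16,500 flat): $390,950 + $16,500 = $407,450.
Any prior felony conviction (+30%): $407,450 × 1.3 = $529,685.
$529,685 is within the $625,000 maximum.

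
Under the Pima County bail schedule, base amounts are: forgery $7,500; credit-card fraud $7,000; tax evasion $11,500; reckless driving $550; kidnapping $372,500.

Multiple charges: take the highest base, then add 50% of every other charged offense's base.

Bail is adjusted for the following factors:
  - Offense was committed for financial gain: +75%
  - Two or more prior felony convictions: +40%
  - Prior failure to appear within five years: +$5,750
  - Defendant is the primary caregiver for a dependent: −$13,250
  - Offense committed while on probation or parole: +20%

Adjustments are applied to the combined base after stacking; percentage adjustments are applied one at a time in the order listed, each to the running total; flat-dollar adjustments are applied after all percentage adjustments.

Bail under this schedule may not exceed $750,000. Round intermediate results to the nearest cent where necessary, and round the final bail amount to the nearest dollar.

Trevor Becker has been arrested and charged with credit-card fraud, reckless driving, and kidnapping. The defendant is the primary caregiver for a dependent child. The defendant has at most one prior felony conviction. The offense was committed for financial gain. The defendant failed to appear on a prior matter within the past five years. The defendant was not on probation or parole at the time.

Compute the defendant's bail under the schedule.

$650,981

Base amounts from the schedule: credit-card fraud $7,000; reckless driving $550; kidnapping $372,500.
Stacking rule: highest base plus 50% of each additional charge. Highest is kidnapping at $372,500. Additional: $7,000 × 50% = $3,500; $550 × 50% = $275. Combined base = $372,500 + $3,775 = $376,275.
Offense was committed for financial gain (+75%): $376,275 × 1.75 = $658,481.25.
Prior failure to appear within five years (+$5,750 flat): $658,481.25 + $5,750 = $664,231.25.
Defendant is the primary caregiver for a dependent (−$13,250 flat): $664,231.25 − $13,250 = $650,981.25.
$650,981.25 is within the $750,000 maximum.
Rounded to the nearest dollar: $650,981.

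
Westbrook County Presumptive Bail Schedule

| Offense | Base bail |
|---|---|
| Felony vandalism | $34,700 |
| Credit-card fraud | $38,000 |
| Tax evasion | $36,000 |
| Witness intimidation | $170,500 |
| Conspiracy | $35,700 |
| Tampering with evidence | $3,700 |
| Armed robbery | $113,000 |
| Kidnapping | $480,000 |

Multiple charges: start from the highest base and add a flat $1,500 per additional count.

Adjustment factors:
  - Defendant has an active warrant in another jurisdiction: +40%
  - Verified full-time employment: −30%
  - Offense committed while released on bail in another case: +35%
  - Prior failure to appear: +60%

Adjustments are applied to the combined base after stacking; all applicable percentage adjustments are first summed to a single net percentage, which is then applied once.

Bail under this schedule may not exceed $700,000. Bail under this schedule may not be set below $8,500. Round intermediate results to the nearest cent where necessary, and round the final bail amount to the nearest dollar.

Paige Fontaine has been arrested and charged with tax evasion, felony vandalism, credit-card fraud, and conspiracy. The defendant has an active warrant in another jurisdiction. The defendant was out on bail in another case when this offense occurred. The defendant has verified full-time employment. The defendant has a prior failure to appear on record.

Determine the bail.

$87,125

Base amounts from the schedule: tax evasion $36,000; felony vandalism $34,700; credit-card fraud $38,000; conspiracy $35,700.
Stacking rule: highest base plus $1,500 per additional charge. Highest is credit-card fraud at $38,000; 3 additional charges → +$4,500. Combined base = $42,500.
Net percentage adjustment: +40% −30% +35% +60% = +105%. $42,500 × 2.05 = $87,125.
$87,125 is within the $700,000 maximum.
$87,125 is at or above the $8,500 minimum.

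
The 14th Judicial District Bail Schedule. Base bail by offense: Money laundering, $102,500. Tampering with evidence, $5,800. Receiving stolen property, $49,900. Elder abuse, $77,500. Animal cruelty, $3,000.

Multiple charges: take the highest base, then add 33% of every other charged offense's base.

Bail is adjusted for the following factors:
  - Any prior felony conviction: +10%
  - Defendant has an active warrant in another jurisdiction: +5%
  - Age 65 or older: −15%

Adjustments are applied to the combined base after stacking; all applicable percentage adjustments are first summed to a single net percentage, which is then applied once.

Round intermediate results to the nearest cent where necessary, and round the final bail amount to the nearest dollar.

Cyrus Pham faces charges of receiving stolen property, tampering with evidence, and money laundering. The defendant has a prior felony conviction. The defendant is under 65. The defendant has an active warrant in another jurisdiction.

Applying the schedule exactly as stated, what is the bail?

Base amounts from the schedule: receiving stolen property $49,900; tampering with evidence $5,800; money laundering $102,500.
Stacking rule: highest base plus 33% of each additional charge. Highest is money laundering at $102,500. Additional: $49,900 × 33% = $16,467; $5,800 × 33% = $1,914. Combined base = $102,500 + $18,381 = $120,881.
Net percentage adjustment: +10% +5% = +15%. $120,881 × 1.15 = $139,013.15.
Rounded to the nearest dollar: $139,013.

$139,013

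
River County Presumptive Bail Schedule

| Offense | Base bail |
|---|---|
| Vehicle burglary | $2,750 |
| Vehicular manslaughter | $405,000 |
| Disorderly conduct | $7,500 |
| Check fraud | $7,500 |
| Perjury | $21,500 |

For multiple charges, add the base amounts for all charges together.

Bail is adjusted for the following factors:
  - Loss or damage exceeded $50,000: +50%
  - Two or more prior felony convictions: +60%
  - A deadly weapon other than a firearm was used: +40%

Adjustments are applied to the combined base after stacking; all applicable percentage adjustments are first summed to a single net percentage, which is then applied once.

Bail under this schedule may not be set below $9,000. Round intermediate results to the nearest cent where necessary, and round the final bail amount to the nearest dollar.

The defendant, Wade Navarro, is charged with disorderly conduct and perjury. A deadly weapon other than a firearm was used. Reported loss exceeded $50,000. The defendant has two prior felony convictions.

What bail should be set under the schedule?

Base amounts from the schedule: disorderly conduct $7,500; perjury $21,500.
Stacking rule: sum of all bases. $7,500 + $21,500 = $29,000.
Net percentage adjustment: +50% +60% +40% = +150%. $29,000 × 2.5 = $72,500.
$72,500 is at or above the $9,000 minimum.

$72,500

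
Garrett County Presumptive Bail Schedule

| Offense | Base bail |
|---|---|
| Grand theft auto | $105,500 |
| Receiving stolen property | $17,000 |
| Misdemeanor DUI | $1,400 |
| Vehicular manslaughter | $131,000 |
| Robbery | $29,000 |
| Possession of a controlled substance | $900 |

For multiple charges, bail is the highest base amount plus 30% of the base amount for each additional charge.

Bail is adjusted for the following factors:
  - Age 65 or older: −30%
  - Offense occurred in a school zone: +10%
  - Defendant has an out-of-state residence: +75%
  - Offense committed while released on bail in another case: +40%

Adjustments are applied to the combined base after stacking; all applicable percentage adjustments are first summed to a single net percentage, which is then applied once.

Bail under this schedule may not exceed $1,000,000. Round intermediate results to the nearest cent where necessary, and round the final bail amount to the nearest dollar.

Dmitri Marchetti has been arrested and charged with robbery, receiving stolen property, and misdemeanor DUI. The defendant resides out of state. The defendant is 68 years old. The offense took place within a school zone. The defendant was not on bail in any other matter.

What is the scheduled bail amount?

Base amounts from the schedule: robbery $29,000; receiving stolen property $17,000; misdemeanor DUI $1,400.
Stacking rule: highest base plus 30% of each additional charge. Highest is robbery at $29,000. Additional: $17,000 × 30% = $5,100; $1,400 × 30% = $420. Combined base = $29,000 + $5,520 = $34,520.
Net percentage adjustment: −30% +10% +75% = +55%. $34,520 × 1.55 = $53,506.
$53,506 is within the $1,000,000 maximum.

$53,506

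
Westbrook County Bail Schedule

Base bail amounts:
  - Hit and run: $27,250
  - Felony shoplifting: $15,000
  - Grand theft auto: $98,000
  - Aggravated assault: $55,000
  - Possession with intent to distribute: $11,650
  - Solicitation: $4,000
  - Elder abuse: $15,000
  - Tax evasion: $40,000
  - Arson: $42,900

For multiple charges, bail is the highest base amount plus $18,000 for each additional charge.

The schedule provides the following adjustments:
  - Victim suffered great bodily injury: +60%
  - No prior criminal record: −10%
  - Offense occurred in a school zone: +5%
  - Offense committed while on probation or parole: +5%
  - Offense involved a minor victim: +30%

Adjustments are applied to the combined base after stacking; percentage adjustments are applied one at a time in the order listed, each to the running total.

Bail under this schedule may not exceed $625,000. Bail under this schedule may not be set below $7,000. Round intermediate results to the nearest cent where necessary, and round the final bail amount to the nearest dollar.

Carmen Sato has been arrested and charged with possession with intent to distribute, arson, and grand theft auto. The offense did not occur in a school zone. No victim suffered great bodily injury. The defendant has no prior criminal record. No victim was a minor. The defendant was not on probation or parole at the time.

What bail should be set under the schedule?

Base amounts from the schedule: possession with intent to distribute $11,650; arson $42,900; grand theft auto $98,000.
Stacking rule: highest base plus $18,000 per additional charge. Highest is grand theft auto at $98,000; 2 additional charges → +$36,000. Combined base = $134,000.
No prior criminal record (−10%): $134,000 × 0.9 = $120,600.
$120,600 is within the $625,000 maximum.
$120,600 is at or above the $7,000 minimum.

$120,600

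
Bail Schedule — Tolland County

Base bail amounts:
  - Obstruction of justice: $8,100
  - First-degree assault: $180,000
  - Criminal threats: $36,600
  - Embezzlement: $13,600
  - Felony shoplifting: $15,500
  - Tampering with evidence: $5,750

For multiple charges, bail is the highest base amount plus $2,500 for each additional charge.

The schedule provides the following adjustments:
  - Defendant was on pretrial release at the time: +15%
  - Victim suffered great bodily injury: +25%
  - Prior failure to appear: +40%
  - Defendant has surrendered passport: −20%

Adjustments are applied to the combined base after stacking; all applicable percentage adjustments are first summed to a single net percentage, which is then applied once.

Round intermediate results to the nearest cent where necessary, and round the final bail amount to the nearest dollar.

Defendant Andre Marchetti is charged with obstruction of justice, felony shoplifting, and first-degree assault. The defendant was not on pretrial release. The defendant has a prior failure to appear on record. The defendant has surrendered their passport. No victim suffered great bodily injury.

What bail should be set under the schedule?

$222,000

Base amounts from the schedule: obstruction of justice $8,100; felony shoplifting $15,500; first-degree assault $180,000.
Stacking rule: highest base plus $2,500 per additional charge. Highest is first-degree assault at $180,000; 2 additional charges → +$5,000. Combined base = $185,000.
Net percentage adjustment: +40% −20% = +20%. $185,000 × 1.2 = $222,000.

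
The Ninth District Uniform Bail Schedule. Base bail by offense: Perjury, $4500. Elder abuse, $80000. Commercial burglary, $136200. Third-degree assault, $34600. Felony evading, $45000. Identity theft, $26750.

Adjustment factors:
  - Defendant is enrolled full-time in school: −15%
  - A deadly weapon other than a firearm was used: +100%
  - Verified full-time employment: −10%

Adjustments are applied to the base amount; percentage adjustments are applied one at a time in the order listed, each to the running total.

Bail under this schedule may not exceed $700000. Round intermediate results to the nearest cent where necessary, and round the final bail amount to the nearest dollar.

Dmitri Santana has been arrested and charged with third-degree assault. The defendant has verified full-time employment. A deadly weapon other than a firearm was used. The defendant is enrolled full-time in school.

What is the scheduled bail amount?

$52938

Base amounts from the schedule: third-degree assault $34600.
Single charge. Combined base = $34600.
Defendant is enrolled full-time in school (−15%): $34600 × 0.85 = $29410.
A deadly weapon other than a firearm was used (+100%): $29410 × 2 = $58820.
Verified full-time employment (−10%): $58820 × 0.9 = $52938.
$52938 is within the $700000 maximum.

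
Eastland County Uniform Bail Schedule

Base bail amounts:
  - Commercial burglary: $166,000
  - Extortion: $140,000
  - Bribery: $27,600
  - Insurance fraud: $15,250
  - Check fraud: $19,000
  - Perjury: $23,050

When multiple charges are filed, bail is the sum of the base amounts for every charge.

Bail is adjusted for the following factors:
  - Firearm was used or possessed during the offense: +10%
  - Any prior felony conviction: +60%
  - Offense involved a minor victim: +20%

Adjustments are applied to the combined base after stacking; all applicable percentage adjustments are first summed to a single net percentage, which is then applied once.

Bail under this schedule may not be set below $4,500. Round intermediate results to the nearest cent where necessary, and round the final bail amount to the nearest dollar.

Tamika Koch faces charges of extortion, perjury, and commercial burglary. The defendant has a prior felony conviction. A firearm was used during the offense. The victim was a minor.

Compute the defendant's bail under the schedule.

$625,195

Base amounts from the schedule: extortion $140,000; perjury $23,050; commercial burglary $166,000.
Stacking rule: sum of all bases. $140,000 + $23,050 + $166,000 = $329,050.
Net percentage adjustment: +10% +60% +20% = +90%. $329,050 × 1.9 = $625,195.
$625,195 is at or above the $4,500 minimum.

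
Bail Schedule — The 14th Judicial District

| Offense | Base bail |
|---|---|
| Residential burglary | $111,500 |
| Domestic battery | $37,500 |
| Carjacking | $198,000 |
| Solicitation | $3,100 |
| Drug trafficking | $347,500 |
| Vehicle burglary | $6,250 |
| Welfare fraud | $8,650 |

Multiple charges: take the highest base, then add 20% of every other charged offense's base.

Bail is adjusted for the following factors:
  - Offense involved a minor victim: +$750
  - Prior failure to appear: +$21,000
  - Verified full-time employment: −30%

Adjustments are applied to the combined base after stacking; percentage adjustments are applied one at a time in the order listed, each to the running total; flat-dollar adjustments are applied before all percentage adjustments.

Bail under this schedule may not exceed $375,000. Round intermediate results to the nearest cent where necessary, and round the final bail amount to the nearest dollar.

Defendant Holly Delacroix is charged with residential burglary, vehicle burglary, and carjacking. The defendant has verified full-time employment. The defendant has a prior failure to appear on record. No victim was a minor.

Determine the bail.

Base amounts from the schedule: residential burglary $111,500; vehicle burglary $6,250; carjacking $198,000.
Stacking rule: highest base plus 20% of each additional charge. Highest is carjacking at $198,000. Additional: $111,500 × 20% = $22,300; $6,250 × 20% = $1,250. Combined base = $198,000 + $23,550 = $221,550.
Prior failure to appear (+$21,000 flat): $221,550 + $21,000 = $242,550.
Verified full-time employment (−30%): $242,550 × 0.7 = $169,785.
$169,785 is within the $375,000 maximum.

$169,785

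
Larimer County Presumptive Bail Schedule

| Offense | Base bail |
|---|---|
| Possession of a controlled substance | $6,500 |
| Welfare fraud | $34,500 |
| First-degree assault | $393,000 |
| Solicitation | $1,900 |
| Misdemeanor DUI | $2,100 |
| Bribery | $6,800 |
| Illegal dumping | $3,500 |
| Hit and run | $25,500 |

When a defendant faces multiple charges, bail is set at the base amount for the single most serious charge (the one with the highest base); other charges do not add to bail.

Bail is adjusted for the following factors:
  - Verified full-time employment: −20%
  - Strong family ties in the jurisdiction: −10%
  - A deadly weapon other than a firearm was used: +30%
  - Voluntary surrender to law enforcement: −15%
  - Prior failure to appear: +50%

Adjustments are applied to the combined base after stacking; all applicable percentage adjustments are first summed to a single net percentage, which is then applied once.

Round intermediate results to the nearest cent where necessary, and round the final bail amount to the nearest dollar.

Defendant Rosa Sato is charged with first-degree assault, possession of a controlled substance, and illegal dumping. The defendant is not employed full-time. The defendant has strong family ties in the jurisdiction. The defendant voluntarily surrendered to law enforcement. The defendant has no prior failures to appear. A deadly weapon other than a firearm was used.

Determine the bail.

Base amounts from the schedule: first-degree assault $393,000; possession of a controlled substance $6,500; illegal dumping $3,500.
Stacking rule: use the highest base only. Highest is first-degree assault at $393,000. Combined base = $393,000.
Net percentage adjustment: −10% +30% −15% = +5%. $393,000 × 1.05 = $412,650.

$412,650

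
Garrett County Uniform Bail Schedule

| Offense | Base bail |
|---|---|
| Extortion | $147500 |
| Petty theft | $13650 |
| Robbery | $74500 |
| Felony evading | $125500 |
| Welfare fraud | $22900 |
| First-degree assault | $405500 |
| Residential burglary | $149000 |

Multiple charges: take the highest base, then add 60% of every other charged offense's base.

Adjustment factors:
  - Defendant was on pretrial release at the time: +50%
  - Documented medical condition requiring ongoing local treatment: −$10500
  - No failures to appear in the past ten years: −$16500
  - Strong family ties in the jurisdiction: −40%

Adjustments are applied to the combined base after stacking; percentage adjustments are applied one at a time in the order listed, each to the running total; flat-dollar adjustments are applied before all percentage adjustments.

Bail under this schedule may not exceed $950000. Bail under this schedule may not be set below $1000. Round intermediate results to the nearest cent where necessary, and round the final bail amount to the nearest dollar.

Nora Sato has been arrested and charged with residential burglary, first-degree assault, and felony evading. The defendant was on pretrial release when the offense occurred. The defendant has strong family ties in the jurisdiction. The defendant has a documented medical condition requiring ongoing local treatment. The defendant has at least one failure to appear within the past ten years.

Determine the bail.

Base amounts from the schedule: residential burglary $149000; first-degree assault $405500; felony evading $125500.
Stacking rule: highest base plus 60% of each additional charge. Highest is first-degree assault at $405500. Additional: $149000 × 60% = $89400; $125500 × 60% = $75300. Combined base = $405500 + $164700 = $570200.
Documented medical condition requiring ongoing local treatment (−$10500 flat): $570200 − $10500 = $559700.
Defendant was on pretrial release at the time (+50%): $559700 × 1.5 = $839550.
Strong family ties in the jurisdiction (−40%): $839550 × 0.6 = $503730.
$503730 is within the $950000 maximum.
$503730 is at or above the $1000 minimum.

$503730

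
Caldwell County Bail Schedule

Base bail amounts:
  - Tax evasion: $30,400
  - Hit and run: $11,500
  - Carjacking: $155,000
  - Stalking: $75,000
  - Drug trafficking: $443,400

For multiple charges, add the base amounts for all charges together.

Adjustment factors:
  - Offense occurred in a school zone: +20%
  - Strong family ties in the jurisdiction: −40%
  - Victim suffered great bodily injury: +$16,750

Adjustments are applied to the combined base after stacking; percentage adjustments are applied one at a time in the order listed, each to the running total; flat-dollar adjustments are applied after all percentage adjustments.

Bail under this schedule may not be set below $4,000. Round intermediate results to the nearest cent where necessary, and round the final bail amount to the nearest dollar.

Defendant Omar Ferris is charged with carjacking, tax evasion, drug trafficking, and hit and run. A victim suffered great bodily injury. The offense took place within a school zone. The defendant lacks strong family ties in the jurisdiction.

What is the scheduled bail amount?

Base amounts from the schedule: carjacking $155,000; tax evasion $30,400; drug trafficking $443,400; hit and run $11,500.
Stacking rule: sum of all bases. $155,000 + $30,400 + $443,400 + $11,500 = $640,300.
Offense occurred in a school zone (+20%): $640,300 × 1.2 = $768,360.
Victim suffered great bodily injury (+$16,750 flat): $768,360 + $16,750 = $785,110.
$785,110 is at or above the $4,000 minimum.

$785,110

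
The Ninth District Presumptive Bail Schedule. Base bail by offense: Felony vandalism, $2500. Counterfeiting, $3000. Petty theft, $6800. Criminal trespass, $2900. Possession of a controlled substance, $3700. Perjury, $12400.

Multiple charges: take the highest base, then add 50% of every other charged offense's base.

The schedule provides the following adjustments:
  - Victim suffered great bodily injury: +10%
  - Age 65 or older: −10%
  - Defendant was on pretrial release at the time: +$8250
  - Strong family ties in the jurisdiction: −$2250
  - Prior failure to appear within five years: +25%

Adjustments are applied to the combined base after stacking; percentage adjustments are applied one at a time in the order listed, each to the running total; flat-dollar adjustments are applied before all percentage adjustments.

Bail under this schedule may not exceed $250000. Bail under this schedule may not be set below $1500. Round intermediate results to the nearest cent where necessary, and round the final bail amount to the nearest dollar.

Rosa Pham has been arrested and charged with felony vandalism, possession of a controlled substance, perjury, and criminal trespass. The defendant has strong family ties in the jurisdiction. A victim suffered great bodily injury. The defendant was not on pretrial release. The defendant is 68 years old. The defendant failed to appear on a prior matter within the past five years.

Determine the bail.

Base amounts from the schedule: felony vandalism $2500; possession of a controlled substance $3700; perjury $12400; criminal trespass $2900.
Stacking rule: highest base plus 50% of each additional charge. Highest is perjury at $12400. Additional: $2500 × 50% = $1250; $3700 × 50% = $1850; $2900 × 50% = $1450. Combined base = $12400 + $4550 = $16950.
Strong family ties in the jurisdiction (−$2250 flat): $16950 − $2250 = $14700.
Victim suffered great bodily injury (+10%): $14700 × 1.1 = $16170.
Age 65 or older (−10%): $16170 × 0.9 = $14553.
Prior failure to appear within five years (+25%): $14553 × 1.25 = $18191.25.
$18191.25 is within the $250000 maximum.
$18191.25 is at or above the $1500 minimum.
Rounded to the nearest dollar: $18191.

$18191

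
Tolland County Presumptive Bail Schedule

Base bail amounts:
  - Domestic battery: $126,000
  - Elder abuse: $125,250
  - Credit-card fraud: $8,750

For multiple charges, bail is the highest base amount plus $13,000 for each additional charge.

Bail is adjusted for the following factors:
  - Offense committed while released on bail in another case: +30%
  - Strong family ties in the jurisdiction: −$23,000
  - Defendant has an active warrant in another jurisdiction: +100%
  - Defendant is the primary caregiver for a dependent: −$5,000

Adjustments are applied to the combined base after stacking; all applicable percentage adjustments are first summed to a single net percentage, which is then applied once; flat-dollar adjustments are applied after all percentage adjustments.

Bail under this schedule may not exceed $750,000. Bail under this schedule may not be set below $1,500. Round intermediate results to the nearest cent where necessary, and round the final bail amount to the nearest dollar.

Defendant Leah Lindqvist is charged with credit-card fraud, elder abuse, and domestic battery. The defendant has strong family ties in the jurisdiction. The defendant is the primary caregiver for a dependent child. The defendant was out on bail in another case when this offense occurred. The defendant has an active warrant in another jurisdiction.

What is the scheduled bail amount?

Base amounts from the schedule: credit-card fraud $8,750; elder abuse $125,250; domestic battery $126,000.
Stacking rule: highest base plus $13,000 per additional charge. Highest is domestic battery at $126,000; 2 additional charges → +$26,000. Combined base = $152,000.
Net percentage adjustment: +30% +100% = +130%. $152,000 × 2.3 = $349,600.
Strong family ties in the jurisdiction (−$23,000 flat): $349,600 − $23,000 = $326,600.
Defendant is the primary caregiver for a dependent (−$5,000 flat): $326,600 − $5,000 = $321,600.
$321,600 is within the $750,000 maximum.
$321,600 is at or above the $1,500 minimum.

$321,600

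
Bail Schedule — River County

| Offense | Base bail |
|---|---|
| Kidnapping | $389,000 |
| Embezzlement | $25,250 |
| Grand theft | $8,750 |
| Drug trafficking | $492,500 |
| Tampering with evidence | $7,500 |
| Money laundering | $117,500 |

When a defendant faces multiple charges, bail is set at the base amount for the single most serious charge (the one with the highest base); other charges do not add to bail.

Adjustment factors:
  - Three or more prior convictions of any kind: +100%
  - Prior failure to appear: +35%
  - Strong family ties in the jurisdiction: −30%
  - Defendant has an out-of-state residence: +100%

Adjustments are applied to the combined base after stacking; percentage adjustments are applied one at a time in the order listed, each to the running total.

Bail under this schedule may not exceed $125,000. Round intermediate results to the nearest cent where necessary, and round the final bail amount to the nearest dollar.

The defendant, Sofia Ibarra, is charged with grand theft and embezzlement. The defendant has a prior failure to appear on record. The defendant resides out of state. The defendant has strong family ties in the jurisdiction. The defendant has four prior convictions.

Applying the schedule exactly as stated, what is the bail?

Base amounts from the schedule: grand theft $8,750; embezzlement $25,250.
Stacking rule: use the highest base only. Highest is embezzlement at $25,250. Combined base = $25,250.
Three or more prior convictions of any kind (+100%): $25,250 × 2 = $50,500.
Prior failure to appear (+35%): $50,500 × 1.35 = $68,175.
Strong family ties in the jurisdiction (−30%): $68,175 × 0.7 = $47,722.50.
Defendant has an out-of-state residence (+100%): $47,722.50 × 2 = $95,445.
$95,445 is within the $125,000 maximum.

$95,445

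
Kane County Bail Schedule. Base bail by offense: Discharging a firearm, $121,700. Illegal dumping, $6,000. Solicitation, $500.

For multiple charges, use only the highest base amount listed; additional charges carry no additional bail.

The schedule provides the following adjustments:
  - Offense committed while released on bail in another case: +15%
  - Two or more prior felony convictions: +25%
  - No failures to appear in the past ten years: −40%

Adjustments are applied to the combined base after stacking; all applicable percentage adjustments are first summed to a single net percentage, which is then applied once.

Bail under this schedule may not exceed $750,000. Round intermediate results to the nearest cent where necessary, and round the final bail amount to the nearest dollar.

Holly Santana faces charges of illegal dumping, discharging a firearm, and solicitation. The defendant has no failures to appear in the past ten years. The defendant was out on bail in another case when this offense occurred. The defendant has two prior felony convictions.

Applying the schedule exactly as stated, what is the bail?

Base amounts from the schedule: illegal dumping $6,000; discharging a firearm $121,700; solicitation $500.
Stacking rule: use the highest base only. Highest is discharging a firearm at $121,700. Combined base = $121,700.
Net percentage adjustment: +15% +25% −40% = +0%. $121,700 × 1 = $121,700.
$121,700 is within the $750,000 maximum.

$121,700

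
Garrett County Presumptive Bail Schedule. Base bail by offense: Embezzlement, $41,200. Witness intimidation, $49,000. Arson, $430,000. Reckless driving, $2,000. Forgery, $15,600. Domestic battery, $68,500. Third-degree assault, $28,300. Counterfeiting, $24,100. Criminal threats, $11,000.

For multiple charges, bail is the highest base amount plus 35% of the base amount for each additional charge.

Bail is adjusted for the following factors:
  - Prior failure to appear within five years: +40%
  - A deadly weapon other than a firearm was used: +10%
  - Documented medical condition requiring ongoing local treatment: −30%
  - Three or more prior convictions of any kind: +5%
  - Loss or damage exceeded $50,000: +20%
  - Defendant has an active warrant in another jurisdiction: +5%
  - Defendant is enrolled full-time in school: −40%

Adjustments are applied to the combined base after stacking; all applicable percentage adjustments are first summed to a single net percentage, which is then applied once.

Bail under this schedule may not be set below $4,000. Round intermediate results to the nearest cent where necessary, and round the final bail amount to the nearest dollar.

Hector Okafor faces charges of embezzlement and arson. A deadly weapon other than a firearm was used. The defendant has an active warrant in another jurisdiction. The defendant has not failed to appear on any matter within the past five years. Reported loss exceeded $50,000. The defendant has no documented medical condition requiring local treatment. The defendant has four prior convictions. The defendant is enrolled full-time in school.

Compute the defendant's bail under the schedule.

$444,420

Base amounts from the schedule: embezzlement $41,200; arson $430,000.
Stacking rule: highest base plus 35% of each additional charge. Highest is arson at $430,000. Additional: $41,200 × 35% = $14,420. Combined base = $430,000 + $14,420 = $444,420.
Net percentage adjustment: +10% +5% +20% +5% −40% = +0%. $444,420 × 1 = $444,420.
$444,420 is at or above the $4,000 minimum.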